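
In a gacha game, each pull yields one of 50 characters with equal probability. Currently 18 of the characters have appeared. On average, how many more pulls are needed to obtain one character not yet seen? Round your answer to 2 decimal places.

Each pull yields a new character with probability (50-18)/50 = 32/50, so the wait is geometric with mean 50/32.
E = 50/32 = 1.563.

1.56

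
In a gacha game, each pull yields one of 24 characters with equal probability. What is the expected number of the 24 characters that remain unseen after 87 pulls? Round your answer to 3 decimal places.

For each character, P(unseen after 87) = (23/24)^87 = 0.0247.
By linearity of expectation, E[unseen] = 24·(23/24)^87 = 0.5918.

0.592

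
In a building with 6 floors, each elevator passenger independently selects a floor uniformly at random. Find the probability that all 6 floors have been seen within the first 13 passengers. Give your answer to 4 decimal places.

Let A_i be the event that floor i is missing after 13 passengers. By inclusion–exclusion on the A_i,
P(all seen) = Σ_{j=0}^{6} (-1)^j C(6,j)((6-j)/6)^13
= 1.00000 - 0.56078 + 0.07707 - 0.00244 + 0.00001 - 0.00000 + 0.00000
= 0.51386.

0.5139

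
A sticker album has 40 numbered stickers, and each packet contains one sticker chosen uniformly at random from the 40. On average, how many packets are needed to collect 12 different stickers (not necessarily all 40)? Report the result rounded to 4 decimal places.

14.0549

With k distinct stickers already seen, the next new one arrives after an expected 40/(40-k) packets.
Sum over k = 0,...,11: E = 40/40 + 40/39 + 40/38 + ... + 40/30 + 40/29 = 14.05488.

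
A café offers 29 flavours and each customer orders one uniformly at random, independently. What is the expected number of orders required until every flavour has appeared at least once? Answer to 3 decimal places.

114.888

Split into phases: going from k distinct to k+1 distinct takes on average 29/(29-k) orders.
E[T] = 29/29 + 29/28 + 29/27 + ... + 29/2 + 29/1 = 29·H_{29}.
H_{29} = 3.9617, so E[T] = 114.8880.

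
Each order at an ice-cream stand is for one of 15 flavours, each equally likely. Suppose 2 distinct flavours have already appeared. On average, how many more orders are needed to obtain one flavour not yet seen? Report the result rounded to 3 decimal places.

The number of orders until the next new flavour is geometric with success probability 13/15, so its mean is 15/13.
E = 15/13 = 1.1538.

1.154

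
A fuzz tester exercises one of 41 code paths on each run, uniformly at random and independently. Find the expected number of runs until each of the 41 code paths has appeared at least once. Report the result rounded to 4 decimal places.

176.4203

After k distinct code paths have appeared, the next run gives a new one with probability (41-k)/41, so the expected wait for the (k+1)-th is 41/(41-k).
E[T] = 41/41 + 41/40 + 41/39 + ... + 41/2 + 41/1 = 41·H_{41}.
H_{41} = 4.30293, so E[T] = 176.42026.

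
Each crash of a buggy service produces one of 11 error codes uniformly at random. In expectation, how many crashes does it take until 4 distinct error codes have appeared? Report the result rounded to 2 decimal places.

Going from k to k+1 distinct takes a geometric number of crashes with mean 11/(11-k).
Sum over k = 0,...,3: E = 11/11 + 11/10 + 11/9 + 11/8 = 4.697.

4.70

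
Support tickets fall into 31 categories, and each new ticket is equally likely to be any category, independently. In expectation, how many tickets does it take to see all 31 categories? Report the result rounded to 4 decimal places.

The wait to go from k to k+1 distinct categories is geometric with mean 31/(31-k).
E[T] = 31/31 + 31/30 + 31/29 + ... + 31/2 + 31/1 = 31·H_{31}.
H_{31} = 4.02725, so E[T] = 124.84460.

124.8446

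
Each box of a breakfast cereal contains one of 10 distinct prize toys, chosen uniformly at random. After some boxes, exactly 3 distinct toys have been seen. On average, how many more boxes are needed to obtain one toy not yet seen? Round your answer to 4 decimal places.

The number of boxes until the next new toy is geometric with success probability 7/10, so its mean is 10/7.
E = 10/7 = 1.42857.

1.4286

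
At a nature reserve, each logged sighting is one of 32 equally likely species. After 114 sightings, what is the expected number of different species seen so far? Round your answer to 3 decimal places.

31.142

For each species, P(seen in 114 sightings) = 1 - (31/32)^114 = 0.9732.
By linearity of expectation, E[distinct seen] = 32·(1 - (31/32)^114) = 31.1424.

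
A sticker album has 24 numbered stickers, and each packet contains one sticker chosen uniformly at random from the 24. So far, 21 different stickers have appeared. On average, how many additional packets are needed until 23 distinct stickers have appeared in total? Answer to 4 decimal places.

With k distinct stickers already seen, the next new one takes an expected 24/(24-k) packets.
Sum over k = 21,...,22: E = 24/3 + 24/2 = 20.00000.

20.0000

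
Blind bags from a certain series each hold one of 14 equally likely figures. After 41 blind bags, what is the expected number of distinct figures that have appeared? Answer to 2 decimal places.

13.33

For each figure, P(seen in 41 blind bags) = 1 - (13/14)^41 = 0.952.
By linearity of expectation, E[distinct seen] = 14·(1 - (13/14)^41) = 13.329.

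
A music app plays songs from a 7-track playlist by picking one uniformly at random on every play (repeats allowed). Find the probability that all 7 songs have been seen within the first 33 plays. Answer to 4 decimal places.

0.9571

By inclusion–exclusion over which songs are missing,
P(all seen) = Σ_{j=0}^{7} (-1)^j C(7,j)((7-j)/7)^33
= 1.00000 - 0.04324 + 0.00032 - 0.00000 + 0.00000 - 0.00000 + 0.00000 - 0.00000
= 0.95708.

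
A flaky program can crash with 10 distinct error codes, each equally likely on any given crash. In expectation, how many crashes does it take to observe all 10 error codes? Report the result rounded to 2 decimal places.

29.29

The wait to go from k to k+1 distinct error codes is geometric with mean 10/(10-k).
E[T] = 10/10 + 10/9 + 10/8 + ... + 10/2 + 10/1 = 10·H_{10}.
H_{10} = 2.929, so E[T] = 29.290.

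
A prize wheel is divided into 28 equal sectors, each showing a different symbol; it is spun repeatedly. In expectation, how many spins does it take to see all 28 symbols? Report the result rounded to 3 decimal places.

The wait to go from k to k+1 distinct symbols is geometric with mean 28/(28-k).
E[T] = 28/28 + 28/27 + 28/26 + ... + 28/2 + 28/1 = 28·H_{28}.
H_{28} = 3.9272, so E[T] = 109.9608.

109.961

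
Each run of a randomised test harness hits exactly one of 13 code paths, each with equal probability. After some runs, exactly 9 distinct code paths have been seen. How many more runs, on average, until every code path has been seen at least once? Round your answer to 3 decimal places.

27.083

The wait to go from k to k+1 distinct code paths is geometric with mean 13/(13-k).
Sum over k = 9,...,12: E = 13/4 + 13/3 + 13/2 + 13/1 = 27.0833.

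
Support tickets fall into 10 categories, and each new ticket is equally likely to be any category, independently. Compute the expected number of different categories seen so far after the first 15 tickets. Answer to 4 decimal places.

For each category, P(seen in 15 tickets) = 1 - (9/10)^15 = 0.79411.
By linearity of expectation, E[distinct seen] = 10·(1 - (9/10)^15) = 7.94109.

7.9411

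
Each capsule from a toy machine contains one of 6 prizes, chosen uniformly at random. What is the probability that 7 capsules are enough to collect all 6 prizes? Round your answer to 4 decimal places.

0.0540

Let A_i be the event that prize i is missing after 7 capsules. By inclusion–exclusion on the A_i,
P(all seen) = Σ_{j=0}^{6} (-1)^j C(6,j)((6-j)/6)^7
= 1.00000 - 1.67449 + 0.87791 - 0.15625 + 0.00686 - 0.00002 + 0.00000
= 0.05401.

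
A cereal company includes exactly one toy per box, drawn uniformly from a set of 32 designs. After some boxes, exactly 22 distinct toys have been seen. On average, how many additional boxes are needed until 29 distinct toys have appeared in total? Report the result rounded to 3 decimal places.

35.060

From k distinct to k+1 distinct takes on average 32/(32-k) boxes.
Sum over k = 22,...,28: E = 32/10 + 32/9 + 32/8 + ... + 32/5 + 32/4 = 35.0603.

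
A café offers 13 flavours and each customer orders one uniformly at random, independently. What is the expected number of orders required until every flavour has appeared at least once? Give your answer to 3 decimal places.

Split into phases: going from k distinct to k+1 distinct takes on average 13/(13-k) orders.
E[T] = 13/13 + 13/12 + 13/11 + ... + 13/2 + 13/1 = 13·H_{13}.
H_{13} = 3.1801, so E[T] = 41.3417.

41.342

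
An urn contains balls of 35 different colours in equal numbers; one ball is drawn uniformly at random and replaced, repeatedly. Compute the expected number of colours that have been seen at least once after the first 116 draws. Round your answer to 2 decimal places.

For each colour, P(seen in 116 draws) = 1 - (34/35)^116 = 0.965.
By linearity of expectation, E[distinct seen] = 35·(1 - (34/35)^116) = 33.787.

33.79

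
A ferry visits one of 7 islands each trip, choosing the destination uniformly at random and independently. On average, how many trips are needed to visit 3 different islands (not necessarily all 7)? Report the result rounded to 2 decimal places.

Going from k to k+1 distinct takes a geometric number of trips with mean 7/(7-k).
Sum over k = 0,...,2: E = 7/7 + 7/6 + 7/5 = 3.567.

3.57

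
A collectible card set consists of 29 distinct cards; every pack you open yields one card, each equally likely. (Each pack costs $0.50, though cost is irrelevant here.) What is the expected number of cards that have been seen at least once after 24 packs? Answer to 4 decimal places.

For each card, P(seen in 24 packs) = 1 - (28/29)^24 = 0.56923.
By linearity of expectation, E[distinct seen] = 29·(1 - (28/29)^24) = 16.50780.

16.5078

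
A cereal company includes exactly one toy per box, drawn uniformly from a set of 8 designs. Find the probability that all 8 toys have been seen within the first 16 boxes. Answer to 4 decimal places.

Let A_i be the event that toy i is missing after 16 boxes. By inclusion–exclusion on the A_i,
P(all seen) = Σ_{j=0}^{8} (-1)^j C(8,j)((8-j)/8)^16
= 1.00000 - 0.94454 + 0.28063 - 0.03036 + 0.00107 - 0.00001 + 0.00000 - 0.00000 + 0.00000
= 0.30680.

0.3068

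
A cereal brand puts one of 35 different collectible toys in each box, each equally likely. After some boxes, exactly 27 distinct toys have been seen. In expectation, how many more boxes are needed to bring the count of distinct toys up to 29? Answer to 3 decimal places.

9.375

The wait to go from k to k+1 distinct toys is geometric with mean 35/(35-k).
Sum over k = 27,...,28: E = 35/8 + 35/7 = 9.3750.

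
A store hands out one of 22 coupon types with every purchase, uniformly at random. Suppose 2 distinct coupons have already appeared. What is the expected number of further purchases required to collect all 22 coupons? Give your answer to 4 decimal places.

From k distinct to k+1 distinct takes on average 22/(22-k) purchases.
Sum over k = 2,...,21: E = 22/20 + 22/19 + 22/18 + ... + 22/2 + 22/1 = 79.15027.

79.1503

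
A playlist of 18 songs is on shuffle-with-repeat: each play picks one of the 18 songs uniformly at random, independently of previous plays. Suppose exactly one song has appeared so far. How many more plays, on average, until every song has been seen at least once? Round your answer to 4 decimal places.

61.9119

The wait to go from k to k+1 distinct songs is geometric with mean 18/(18-k).
Sum over k = 1,...,17: E = 18/17 + 18/16 + 18/15 + ... + 18/2 + 18/1 = 61.91195.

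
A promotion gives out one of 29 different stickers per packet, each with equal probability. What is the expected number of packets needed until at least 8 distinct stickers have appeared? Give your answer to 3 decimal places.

With k distinct stickers already seen, the next new one arrives after an expected 29/(29-k) packets.
Sum over k = 0,...,7: E = 29/29 + 29/28 + 29/27 + ... + 29/23 + 29/22 = 9.1726.

9.173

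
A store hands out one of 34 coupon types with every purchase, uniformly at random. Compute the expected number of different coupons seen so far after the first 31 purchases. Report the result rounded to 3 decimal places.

For each coupon, P(seen in 31 purchases) = 1 - (33/34)^31 = 0.6036.
By linearity of expectation, E[distinct seen] = 34·(1 - (33/34)^31) = 20.5239.

20.524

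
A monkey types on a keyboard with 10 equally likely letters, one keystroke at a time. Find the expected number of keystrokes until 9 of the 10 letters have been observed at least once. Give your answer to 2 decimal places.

19.29

Going from k to k+1 distinct takes a geometric number of keystrokes with mean 10/(10-k).
Sum over k = 0,...,8: E = 10/10 + 10/9 + 10/8 + ... + 10/3 + 10/2 = 19.290.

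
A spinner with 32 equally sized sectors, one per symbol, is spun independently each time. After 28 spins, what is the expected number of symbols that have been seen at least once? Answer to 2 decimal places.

18.85

For each symbol, P(seen in 28 spins) = 1 - (31/32)^28 = 0.589.
By linearity of expectation, E[distinct seen] = 32·(1 - (31/32)^28) = 18.845.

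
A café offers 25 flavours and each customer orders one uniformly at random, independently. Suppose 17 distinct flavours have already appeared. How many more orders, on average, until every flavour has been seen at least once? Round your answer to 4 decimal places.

From k distinct to k+1 distinct takes on average 25/(25-k) orders.
Sum over k = 17,...,24: E = 25/8 + 25/7 + 25/6 + ... + 25/2 + 25/1 = 67.94643.

67.9464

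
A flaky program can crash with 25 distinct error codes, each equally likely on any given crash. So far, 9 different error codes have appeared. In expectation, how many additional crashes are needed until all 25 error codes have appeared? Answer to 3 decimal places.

84.518

With k distinct error codes already seen, the next new one takes an expected 25/(25-k) crashes.
Sum over k = 9,...,24: E = 25/16 + 25/15 + 25/14 + ... + 25/2 + 25/1 = 84.5182.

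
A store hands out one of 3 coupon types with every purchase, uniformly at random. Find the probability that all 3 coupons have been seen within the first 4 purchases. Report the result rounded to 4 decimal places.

0.4444

Let A_i be the event that coupon i is missing after 4 purchases. By inclusion–exclusion on the A_i,
P(all seen) = Σ_{j=0}^{3} (-1)^j C(3,j)((3-j)/3)^4
= 1.00000 - 0.59259 + 0.03704 - 0.00000
= 0.44444.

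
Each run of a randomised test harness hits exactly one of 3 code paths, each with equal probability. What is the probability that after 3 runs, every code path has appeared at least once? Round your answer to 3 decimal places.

0.222

By inclusion–exclusion over which code paths are missing,
P(all seen) = Σ_{j=0}^{3} (-1)^j C(3,j)((3-j)/3)^3
= 1.0000 - 0.8889 + 0.1111 - 0.0000
= 0.2222.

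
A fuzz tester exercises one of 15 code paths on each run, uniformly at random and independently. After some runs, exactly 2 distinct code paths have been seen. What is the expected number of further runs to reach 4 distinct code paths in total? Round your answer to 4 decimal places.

2.4038

The wait to go from k to k+1 distinct code paths is geometric with mean 15/(15-k).
Sum over k = 2,...,3: E = 15/13 + 15/12 = 2.40385.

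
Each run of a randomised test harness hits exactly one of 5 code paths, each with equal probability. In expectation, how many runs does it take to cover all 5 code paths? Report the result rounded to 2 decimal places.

11.42

Split into phases: going from k distinct to k+1 distinct takes on average 5/(5-k) runs.
E[T] = 5/5 + 5/4 + 5/3 + 5/2 + 5/1 = 5·H_{5}.
H_{5} = 2.283, so E[T] = 11.417.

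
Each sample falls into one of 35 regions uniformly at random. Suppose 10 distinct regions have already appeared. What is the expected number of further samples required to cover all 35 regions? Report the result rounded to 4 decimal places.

With k distinct regions already seen, the next new one takes an expected 35/(35-k) samples.
Sum over k = 10,...,34: E = 35/25 + 35/24 + 35/23 + ... + 35/2 + 35/1 = 133.55854.

133.5585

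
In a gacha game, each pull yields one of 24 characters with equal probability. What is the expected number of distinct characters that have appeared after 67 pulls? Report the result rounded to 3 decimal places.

For each character, P(seen in 67 pulls) = 1 - (23/24)^67 = 0.9422.
By linearity of expectation, E[distinct seen] = 24·(1 - (23/24)^67) = 22.6138.

22.614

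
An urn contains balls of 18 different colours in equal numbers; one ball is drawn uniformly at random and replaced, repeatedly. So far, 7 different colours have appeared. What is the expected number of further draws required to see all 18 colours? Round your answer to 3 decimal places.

54.358

The wait to go from k to k+1 distinct colours is geometric with mean 18/(18-k).
Sum over k = 7,...,17: E = 18/11 + 18/10 + 18/9 + ... + 18/2 + 18/1 = 54.3578.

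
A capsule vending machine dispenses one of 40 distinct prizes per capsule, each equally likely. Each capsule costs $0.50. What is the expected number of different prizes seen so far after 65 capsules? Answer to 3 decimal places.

For each prize, P(seen in 65 capsules) = 1 - (39/40)^65 = 0.8071.
By linearity of expectation, E[distinct seen] = 40·(1 - (39/40)^65) = 32.2846.

32.285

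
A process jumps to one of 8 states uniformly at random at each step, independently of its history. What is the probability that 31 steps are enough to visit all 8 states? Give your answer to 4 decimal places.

0.8763

By inclusion–exclusion over which states are missing,
P(all seen) = Σ_{j=0}^{8} (-1)^j C(8,j)((8-j)/8)^31
= 1.00000 - 0.12745 + 0.00375 - 0.00003 + 0.00000 - 0.00000 + 0.00000 - 0.00000 + 0.00000
= 0.87627.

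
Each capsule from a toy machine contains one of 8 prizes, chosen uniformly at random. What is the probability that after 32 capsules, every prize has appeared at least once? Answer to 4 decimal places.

Let A_i be the event that prize i is missing after 32 capsules. By inclusion–exclusion on the A_i,
P(all seen) = Σ_{j=0}^{8} (-1)^j C(8,j)((8-j)/8)^32
= 1.00000 - 0.11152 + 0.00281 - 0.00002 + 0.00000 - 0.00000 + 0.00000 - 0.00000 + 0.00000
= 0.89128.

0.8913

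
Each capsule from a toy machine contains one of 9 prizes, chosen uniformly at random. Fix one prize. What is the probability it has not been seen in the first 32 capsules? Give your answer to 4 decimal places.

On each capsule the fixed prize fails to appear with probability 8/9.
P(still missing after 32) = (8/9)^32 = 0.02307.

0.0231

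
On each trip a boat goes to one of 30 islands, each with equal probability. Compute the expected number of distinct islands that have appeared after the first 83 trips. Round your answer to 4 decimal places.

For each island, P(seen in 83 trips) = 1 - (29/30)^83 = 0.94003.
By linearity of expectation, E[distinct seen] = 30·(1 - (29/30)^83) = 28.20075.

28.2008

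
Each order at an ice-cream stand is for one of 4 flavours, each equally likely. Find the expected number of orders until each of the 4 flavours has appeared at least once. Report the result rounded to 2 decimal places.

The wait to go from k to k+1 distinct flavours is geometric with mean 4/(4-k).
E[T] = 4/4 + 4/3 + 4/2 + 4/1 = 4·H_{4}.
H_{4} = 2.083, so E[T] = 8.333.

8.33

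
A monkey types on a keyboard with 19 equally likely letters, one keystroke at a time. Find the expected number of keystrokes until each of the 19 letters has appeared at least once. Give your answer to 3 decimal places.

After k distinct letters have appeared, the next keystroke gives a new one with probability (19-k)/19, so the expected wait for the (k+1)-th is 19/(19-k).
E[T] = 19/19 + 19/18 + 19/17 + ... + 19/2 + 19/1 = 19·H_{19}.
H_{19} = 3.5477, so E[T] = 67.4071.

67.407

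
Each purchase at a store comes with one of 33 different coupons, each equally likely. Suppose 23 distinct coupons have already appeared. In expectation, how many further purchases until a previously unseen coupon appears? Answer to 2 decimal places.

The number of purchases until the next new coupon is geometric with success probability 10/33, so its mean is 33/10.
E = 33/10 = 3.300.

3.30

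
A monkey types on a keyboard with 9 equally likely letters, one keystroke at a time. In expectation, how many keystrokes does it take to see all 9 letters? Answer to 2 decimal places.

After k distinct letters have appeared, the next keystroke gives a new one with probability (9-k)/9, so the expected wait for the (k+1)-th is 9/(9-k).
E[T] = 9/9 + 9/8 + 9/7 + ... + 9/2 + 9/1 = 9·H_{9}.
H_{9} = 2.829, so E[T] = 25.461.

25.46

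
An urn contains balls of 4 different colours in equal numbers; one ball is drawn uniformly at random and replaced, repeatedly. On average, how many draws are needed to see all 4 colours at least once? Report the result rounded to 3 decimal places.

After k distinct colours have appeared, the next draw gives a new one with probability (4-k)/4, so the expected wait for the (k+1)-th is 4/(4-k).
E[T] = 4/4 + 4/3 + 4/2 + 4/1 = 4·H_{4}.
H_{4} = 2.0833, so E[T] = 8.3333.

8.333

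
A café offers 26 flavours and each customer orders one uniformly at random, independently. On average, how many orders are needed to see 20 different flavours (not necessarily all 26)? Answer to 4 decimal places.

With k distinct flavours already seen, the next new one arrives after an expected 26/(26-k) orders.
Sum over k = 0,...,19: E = 26/26 + 26/25 + 26/24 + ... + 26/8 + 26/7 = 36.51491.

36.5149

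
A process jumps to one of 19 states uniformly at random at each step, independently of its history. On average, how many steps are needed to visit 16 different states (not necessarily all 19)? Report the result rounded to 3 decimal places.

Going from k to k+1 distinct takes a geometric number of steps with mean 19/(19-k).
Sum over k = 0,...,15: E = 19/19 + 19/18 + 19/17 + ... + 19/5 + 19/4 = 32.5737.

32.574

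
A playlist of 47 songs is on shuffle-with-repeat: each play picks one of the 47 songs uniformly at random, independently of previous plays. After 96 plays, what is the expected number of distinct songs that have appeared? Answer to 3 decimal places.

41.037

For each song, P(seen in 96 plays) = 1 - (46/47)^96 = 0.8731.
By linearity of expectation, E[distinct seen] = 47·(1 - (46/47)^96) = 41.0371.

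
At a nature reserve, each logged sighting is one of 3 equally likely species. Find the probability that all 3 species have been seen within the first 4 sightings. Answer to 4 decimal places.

Let A_i be the event that species i is missing after 4 sightings. By inclusion–exclusion on the A_i,
P(all seen) = Σ_{j=0}^{3} (-1)^j C(3,j)((3-j)/3)^4
= 1.00000 - 0.59259 + 0.03704 - 0.00000
= 0.44444.

0.4444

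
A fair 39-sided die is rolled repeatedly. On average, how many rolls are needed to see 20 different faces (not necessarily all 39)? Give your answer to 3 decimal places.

27.526

Going from k to k+1 distinct takes a geometric number of rolls with mean 39/(39-k).
Sum over k = 0,...,19: E = 39/39 + 39/38 + 39/37 + ... + 39/21 + 39/20 = 27.5263.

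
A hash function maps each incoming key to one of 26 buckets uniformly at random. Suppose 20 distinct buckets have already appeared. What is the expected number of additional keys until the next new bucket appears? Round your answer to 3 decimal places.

4.333

The number of keys until the next new bucket is geometric with success probability 6/26, so its mean is 26/6.
E = 26/6 = 4.3333.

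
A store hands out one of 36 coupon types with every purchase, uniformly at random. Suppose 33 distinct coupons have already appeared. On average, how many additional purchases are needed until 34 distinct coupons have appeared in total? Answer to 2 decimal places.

From k distinct to k+1 distinct takes on average 36/(36-k) purchases.
Only the k = 33 term is needed: E = 36/3 = 12.000.

12.00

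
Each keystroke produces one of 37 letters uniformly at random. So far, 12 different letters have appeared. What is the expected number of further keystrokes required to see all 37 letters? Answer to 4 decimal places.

The wait to go from k to k+1 distinct letters is geometric with mean 37/(37-k).
Sum over k = 12,...,36: E = 37/25 + 37/24 + 37/23 + ... + 37/2 + 37/1 = 141.19045.

141.1905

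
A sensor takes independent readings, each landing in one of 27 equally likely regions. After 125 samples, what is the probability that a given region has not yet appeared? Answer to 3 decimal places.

Each sample misses the fixed region with probability (27-1)/27 = 26/27, independently.
P(still missing after 125) = (26/27)^125 = 0.0089.

0.009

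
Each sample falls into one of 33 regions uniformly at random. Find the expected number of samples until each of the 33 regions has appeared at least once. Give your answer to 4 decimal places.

134.9303

After k distinct regions have appeared, the next sample gives a new one with probability (33-k)/33, so the expected wait for the (k+1)-th is 33/(33-k).
E[T] = 33/33 + 33/32 + 33/31 + ... + 33/2 + 33/1 = 33·H_{33}.
H_{33} = 4.08880, so E[T] = 134.93034.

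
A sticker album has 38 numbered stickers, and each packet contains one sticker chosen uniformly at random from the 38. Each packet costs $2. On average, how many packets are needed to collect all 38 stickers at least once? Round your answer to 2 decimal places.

160.66

Split into phases: going from k distinct to k+1 distinct takes on average 38/(38-k) packets.
E[T] = 38/38 + 38/37 + 38/36 + ... + 38/2 + 38/1 = 38·H_{38}.
H_{38} = 4.228, so E[T] = 160.660.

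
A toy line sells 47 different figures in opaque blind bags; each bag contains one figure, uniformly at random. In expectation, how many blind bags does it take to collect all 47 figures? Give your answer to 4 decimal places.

208.5843

The wait to go from k to k+1 distinct figures is geometric with mean 47/(47-k).
E[T] = 47/47 + 47/46 + 47/45 + ... + 47/2 + 47/1 = 47·H_{47}.
H_{47} = 4.43796, so E[T] = 208.58430.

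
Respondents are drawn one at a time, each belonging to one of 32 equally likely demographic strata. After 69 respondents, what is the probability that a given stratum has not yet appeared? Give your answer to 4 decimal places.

0.1118

On each respondent the fixed stratum fails to appear with probability 31/32.
P(still missing after 69) = (31/32)^69 = 0.11184.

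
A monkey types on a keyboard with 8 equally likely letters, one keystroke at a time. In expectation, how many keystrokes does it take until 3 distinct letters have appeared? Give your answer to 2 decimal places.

With k distinct letters already seen, the next new one arrives after an expected 8/(8-k) keystrokes.
Sum over k = 0,...,2: E = 8/8 + 8/7 + 8/6 = 3.476.

3.48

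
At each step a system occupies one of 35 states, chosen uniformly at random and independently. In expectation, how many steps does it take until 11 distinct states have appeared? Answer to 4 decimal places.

12.9788

Going from k to k+1 distinct takes a geometric number of steps with mean 35/(35-k).
Sum over k = 0,...,10: E = 35/35 + 35/34 + 35/33 + ... + 35/26 + 35/25 = 12.97881.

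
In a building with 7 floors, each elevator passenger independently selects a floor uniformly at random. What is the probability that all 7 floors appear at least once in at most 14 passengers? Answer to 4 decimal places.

By inclusion–exclusion over which floors are missing,
P(all seen) = Σ_{j=0}^{7} (-1)^j C(7,j)((7-j)/7)^14
= 1.00000 - 0.80880 + 0.18898 - 0.01385 + 0.00025 - 0.00000 + 0.00000 - 0.00000
= 0.36657.

0.3666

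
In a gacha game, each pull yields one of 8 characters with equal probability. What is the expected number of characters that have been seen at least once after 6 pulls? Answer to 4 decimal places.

For each character, P(seen in 6 pulls) = 1 - (7/8)^6 = 0.55120.
By linearity of expectation, E[distinct seen] = 8·(1 - (7/8)^6) = 4.40964.

4.4096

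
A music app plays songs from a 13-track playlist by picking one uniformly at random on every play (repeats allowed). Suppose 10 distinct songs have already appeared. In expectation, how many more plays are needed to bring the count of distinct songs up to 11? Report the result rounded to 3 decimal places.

4.333

From k distinct to k+1 distinct takes on average 13/(13-k) plays.
Only the k = 10 term is needed: E = 13/3 = 4.3333.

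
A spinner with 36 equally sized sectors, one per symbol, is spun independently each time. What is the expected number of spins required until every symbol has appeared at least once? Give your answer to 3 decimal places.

After k distinct symbols have appeared, the next spin gives a new one with probability (36-k)/36, so the expected wait for the (k+1)-th is 36/(36-k).
E[T] = 36/36 + 36/35 + 36/34 + ... + 36/2 + 36/1 = 36·H_{36}.
H_{36} = 4.1746, so E[T] = 150.2841.

150.284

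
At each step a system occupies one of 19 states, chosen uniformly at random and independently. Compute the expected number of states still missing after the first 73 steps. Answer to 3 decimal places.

For each state, P(unseen after 73) = (18/19)^73 = 0.0193.
By linearity of expectation, E[unseen] = 19·(18/19)^73 = 0.3670.

0.367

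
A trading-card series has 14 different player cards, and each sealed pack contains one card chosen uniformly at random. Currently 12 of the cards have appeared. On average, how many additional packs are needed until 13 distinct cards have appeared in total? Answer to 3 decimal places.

7.000

The wait to go from k to k+1 distinct cards is geometric with mean 14/(14-k).
Only the k = 12 term is needed: E = 14/2 = 7.0000.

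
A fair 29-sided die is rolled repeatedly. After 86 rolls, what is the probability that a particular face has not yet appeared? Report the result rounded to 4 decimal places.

0.0489

Each roll misses the fixed face with probability (29-1)/29 = 28/29, independently.
P(still missing after 86) = (28/29)^86 = 0.04891.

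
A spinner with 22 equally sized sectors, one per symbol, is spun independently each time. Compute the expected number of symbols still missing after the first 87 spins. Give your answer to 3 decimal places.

0.384

For each symbol, P(unseen after 87) = (21/22)^87 = 0.0175.
By linearity of expectation, E[unseen] = 22·(21/22)^87 = 0.3844.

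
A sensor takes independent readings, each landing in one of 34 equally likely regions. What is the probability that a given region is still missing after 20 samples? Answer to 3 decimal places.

Each sample misses the fixed region with probability (34-1)/34 = 33/34, independently.
P(still missing after 20) = (33/34)^20 = 0.5504.

0.550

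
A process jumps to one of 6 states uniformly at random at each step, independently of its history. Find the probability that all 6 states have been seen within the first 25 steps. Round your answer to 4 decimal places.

Let A_i be the event that state i is missing after 25 steps. By inclusion–exclusion on the A_i,
P(all seen) = Σ_{j=0}^{6} (-1)^j C(6,j)((6-j)/6)^25
= 1.00000 - 0.06290 + 0.00059 - 0.00000 + 0.00000 - 0.00000 + 0.00000
= 0.93770.

0.9377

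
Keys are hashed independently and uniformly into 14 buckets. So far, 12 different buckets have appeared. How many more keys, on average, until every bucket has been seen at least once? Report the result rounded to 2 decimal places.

From k distinct to k+1 distinct takes on average 14/(14-k) keys.
Sum over k = 12,...,13: E = 14/2 + 14/1 = 21.000.

21.00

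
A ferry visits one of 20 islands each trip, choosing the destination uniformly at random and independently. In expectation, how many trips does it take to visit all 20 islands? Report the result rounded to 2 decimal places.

71.95

The wait to go from k to k+1 distinct islands is geometric with mean 20/(20-k).
E[T] = 20/20 + 20/19 + 20/18 + ... + 20/2 + 20/1 = 20·H_{20}.
H_{20} = 3.598, so E[T] = 71.955.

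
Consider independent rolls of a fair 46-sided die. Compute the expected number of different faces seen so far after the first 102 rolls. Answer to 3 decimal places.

For each face, P(seen in 102 rolls) = 1 - (45/46)^102 = 0.8937.
By linearity of expectation, E[distinct seen] = 46·(1 - (45/46)^102) = 41.1120.

41.112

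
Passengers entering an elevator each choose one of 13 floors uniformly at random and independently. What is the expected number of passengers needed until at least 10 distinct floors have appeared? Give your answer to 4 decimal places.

With k distinct floors already seen, the next new one arrives after an expected 13/(13-k) passengers.
Sum over k = 0,...,9: E = 13/13 + 13/12 + 13/11 + ... + 13/5 + 13/4 = 17.50841.

17.5084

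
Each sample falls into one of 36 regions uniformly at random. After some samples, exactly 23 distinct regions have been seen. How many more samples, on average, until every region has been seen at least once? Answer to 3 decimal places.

114.485

From k distinct to k+1 distinct takes on average 36/(36-k) samples.
Sum over k = 23,...,35: E = 36/13 + 36/12 + 36/11 + ... + 36/2 + 36/1 = 114.4848.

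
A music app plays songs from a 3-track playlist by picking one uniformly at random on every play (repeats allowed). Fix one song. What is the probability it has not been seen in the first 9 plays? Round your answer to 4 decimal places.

Each play misses the fixed song with probability (3-1)/3 = 2/3, independently.
P(still missing after 9) = (2/3)^9 = 0.02601.

0.0260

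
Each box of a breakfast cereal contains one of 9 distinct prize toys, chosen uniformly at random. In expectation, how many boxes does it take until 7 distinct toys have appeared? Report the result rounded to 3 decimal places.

Going from k to k+1 distinct takes a geometric number of boxes with mean 9/(9-k).
Sum over k = 0,...,6: E = 9/9 + 9/8 + 9/7 + ... + 9/4 + 9/3 = 11.9607.

11.961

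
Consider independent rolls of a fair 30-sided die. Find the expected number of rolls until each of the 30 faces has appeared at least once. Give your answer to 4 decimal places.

The wait to go from k to k+1 distinct faces is geometric with mean 30/(30-k).
E[T] = 30/30 + 30/29 + 30/28 + ... + 30/2 + 30/1 = 30·H_{30}.
H_{30} = 3.99499, so E[T] = 119.84961.

119.8496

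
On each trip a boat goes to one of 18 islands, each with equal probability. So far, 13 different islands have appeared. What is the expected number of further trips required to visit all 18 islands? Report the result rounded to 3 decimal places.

From k distinct to k+1 distinct takes on average 18/(18-k) trips.
Sum over k = 13,...,17: E = 18/5 + 18/4 + 18/3 + 18/2 + 18/1 = 41.1000.

41.100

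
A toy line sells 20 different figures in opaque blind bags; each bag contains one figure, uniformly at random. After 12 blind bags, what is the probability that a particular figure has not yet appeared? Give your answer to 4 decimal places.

0.5404

Each blind bag misses the fixed figure with probability (20-1)/20 = 19/20, independently.
P(still missing after 12) = (19/20)^12 = 0.54036.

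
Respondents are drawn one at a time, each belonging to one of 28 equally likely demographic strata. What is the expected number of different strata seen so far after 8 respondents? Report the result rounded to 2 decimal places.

7.07

For each stratum, P(seen in 8 respondents) = 1 - (27/28)^8 = 0.252.
By linearity of expectation, E[distinct seen] = 28·(1 - (27/28)^8) = 7.068.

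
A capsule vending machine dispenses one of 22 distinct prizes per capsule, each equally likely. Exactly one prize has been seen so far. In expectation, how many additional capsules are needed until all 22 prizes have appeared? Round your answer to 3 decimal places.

The wait to go from k to k+1 distinct prizes is geometric with mean 22/(22-k).
Sum over k = 1,...,21: E = 22/21 + 22/20 + 22/19 + ... + 22/2 + 22/1 = 80.1979.

80.198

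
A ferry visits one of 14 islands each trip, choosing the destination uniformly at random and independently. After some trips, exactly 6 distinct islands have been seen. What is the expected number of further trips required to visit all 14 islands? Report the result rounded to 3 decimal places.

38.050

With k distinct islands already seen, the next new one takes an expected 14/(14-k) trips.
Sum over k = 6,...,13: E = 14/8 + 14/7 + 14/6 + ... + 14/2 + 14/1 = 38.0500.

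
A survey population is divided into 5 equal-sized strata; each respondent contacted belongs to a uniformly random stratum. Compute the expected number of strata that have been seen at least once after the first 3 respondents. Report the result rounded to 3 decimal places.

2.440

For each stratum, P(seen in 3 respondents) = 1 - (4/5)^3 = 0.4880.
By linearity of expectation, E[distinct seen] = 5·(1 - (4/5)^3) = 2.4400.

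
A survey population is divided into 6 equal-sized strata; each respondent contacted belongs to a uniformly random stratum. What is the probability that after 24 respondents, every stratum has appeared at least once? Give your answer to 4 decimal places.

By inclusion–exclusion over which strata are missing,
P(all seen) = Σ_{j=0}^{6} (-1)^j C(6,j)((6-j)/6)^24
= 1.00000 - 0.07547 + 0.00089 - 0.00000 + 0.00000 - 0.00000 + 0.00000
= 0.92542.

0.9254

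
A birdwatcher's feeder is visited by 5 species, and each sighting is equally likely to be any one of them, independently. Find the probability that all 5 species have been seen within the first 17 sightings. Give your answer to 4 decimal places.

By inclusion–exclusion over which species are missing,
P(all seen) = Σ_{j=0}^{5} (-1)^j C(5,j)((5-j)/5)^17
= 1.00000 - 0.11259 + 0.00169 - 0.00000 + 0.00000 - 0.00000
= 0.88910.

0.8891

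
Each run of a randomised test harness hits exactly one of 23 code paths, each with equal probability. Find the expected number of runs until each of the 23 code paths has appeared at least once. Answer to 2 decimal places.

The wait to go from k to k+1 distinct code paths is geometric with mean 23/(23-k).
E[T] = 23/23 + 23/22 + 23/21 + ... + 23/2 + 23/1 = 23·H_{23}.
H_{23} = 3.734, so E[T] = 85.889.

85.89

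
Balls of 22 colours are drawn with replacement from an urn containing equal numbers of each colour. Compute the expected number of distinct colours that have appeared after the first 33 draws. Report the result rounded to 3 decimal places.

17.261

For each colour, P(seen in 33 draws) = 1 - (21/22)^33 = 0.7846.
By linearity of expectation, E[distinct seen] = 22·(1 - (21/22)^33) = 17.2607.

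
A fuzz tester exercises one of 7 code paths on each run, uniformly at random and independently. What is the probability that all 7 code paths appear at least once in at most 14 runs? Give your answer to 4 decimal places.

0.3666

Let A_i be the event that code path i is missing after 14 runs. By inclusion–exclusion on the A_i,
P(all seen) = Σ_{j=0}^{7} (-1)^j C(7,j)((7-j)/7)^14
= 1.00000 - 0.80880 + 0.18898 - 0.01385 + 0.00025 - 0.00000 + 0.00000 - 0.00000
= 0.36657.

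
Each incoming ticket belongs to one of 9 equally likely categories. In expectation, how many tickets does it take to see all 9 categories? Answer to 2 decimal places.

25.46

Split into phases: going from k distinct to k+1 distinct takes on average 9/(9-k) tickets.
E[T] = 9/9 + 9/8 + 9/7 + ... + 9/2 + 9/1 = 9·H_{9}.
H_{9} = 2.829, so E[T] = 25.461.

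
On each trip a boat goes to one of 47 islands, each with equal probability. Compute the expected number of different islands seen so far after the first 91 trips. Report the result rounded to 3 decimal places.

For each island, P(seen in 91 trips) = 1 - (46/47)^91 = 0.8587.
By linearity of expectation, E[distinct seen] = 47·(1 - (46/47)^91) = 40.3602.

40.360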